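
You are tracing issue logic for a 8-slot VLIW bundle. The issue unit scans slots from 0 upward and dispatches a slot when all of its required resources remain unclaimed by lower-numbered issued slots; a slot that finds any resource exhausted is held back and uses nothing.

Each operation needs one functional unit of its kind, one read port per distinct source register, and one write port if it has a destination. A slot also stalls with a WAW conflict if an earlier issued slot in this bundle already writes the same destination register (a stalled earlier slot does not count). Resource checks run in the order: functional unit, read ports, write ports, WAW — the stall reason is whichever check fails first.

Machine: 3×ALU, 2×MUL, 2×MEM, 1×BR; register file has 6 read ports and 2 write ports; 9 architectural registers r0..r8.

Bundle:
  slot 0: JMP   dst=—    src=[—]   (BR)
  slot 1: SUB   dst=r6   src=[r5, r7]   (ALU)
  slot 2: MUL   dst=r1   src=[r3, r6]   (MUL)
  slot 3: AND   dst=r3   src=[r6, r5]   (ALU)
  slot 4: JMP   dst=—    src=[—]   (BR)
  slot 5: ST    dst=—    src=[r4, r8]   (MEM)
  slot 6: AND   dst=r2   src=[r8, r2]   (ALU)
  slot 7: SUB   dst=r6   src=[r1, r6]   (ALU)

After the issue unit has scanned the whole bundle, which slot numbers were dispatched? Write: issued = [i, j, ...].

(0) want 1×BR +0rd +0wr — yes → AL3|MU2|ME2|BR0|rd6|wr2
(1) want 1×ALU +2rd +1wr — yes → AL2|MU2|ME2|BR0|rd4|wr1
(2) want 1×MUL +2rd +1wr — yes → AL2|MU1|ME2|BR0|rd2|wr0
(3) want 1×ALU +2rd +1wr — WR_PORT → AL2|MU1|ME2|BR0|rd2|wr0
(4) want 1×BR +0rd +0wr — FU → AL2|MU1|ME2|BR0|rd2|wr0
(5) want 1×MEM +2rd +0wr — yes → AL2|MU1|ME1|BR0|rd0|wr0
(6) want 1×ALU +2rd +1wr — RD_PORT → AL2|MU1|ME1|BR0|rd0|wr0
(7) want 1×ALU +2rd +1wr — RD_PORT → AL2|MU1|ME1|BR0|rd0|wr0

issued = [0, 1, 2, 5]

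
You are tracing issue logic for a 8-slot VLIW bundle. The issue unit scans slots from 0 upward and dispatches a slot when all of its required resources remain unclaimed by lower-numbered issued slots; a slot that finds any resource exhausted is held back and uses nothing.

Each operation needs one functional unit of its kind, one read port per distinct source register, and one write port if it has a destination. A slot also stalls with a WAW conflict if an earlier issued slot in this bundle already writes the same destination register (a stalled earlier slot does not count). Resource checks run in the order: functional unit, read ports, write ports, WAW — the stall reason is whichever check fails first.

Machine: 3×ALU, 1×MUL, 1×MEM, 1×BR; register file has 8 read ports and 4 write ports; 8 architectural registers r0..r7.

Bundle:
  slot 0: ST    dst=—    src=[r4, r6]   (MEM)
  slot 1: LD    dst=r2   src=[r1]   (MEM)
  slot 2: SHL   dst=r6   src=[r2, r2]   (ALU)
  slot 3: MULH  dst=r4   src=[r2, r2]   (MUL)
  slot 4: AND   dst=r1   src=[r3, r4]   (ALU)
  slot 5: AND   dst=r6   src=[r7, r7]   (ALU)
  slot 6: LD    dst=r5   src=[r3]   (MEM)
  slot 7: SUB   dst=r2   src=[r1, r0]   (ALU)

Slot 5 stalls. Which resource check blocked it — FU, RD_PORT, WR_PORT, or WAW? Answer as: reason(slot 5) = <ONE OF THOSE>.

  0. MEM ⇒ go  {3A/1Mu/0Ld/1B | 6r 4w}
  1. MEM→r2 ⇒ no(FU)  {3A/1Mu/0Ld/1B | 6r 4w}
  2. ALU→r6 ⇒ go  {2A/1Mu/0Ld/1B | 5r 3w}
  3. MUL→r4 ⇒ go  {2A/0Mu/0Ld/1B | 4r 2w}
  4. ALU→r1 ⇒ go  {1A/0Mu/0Ld/1B | 2r 1w}
  5. ALU→r6 ⇒ no(WAW)  {1A/0Mu/0Ld/1B | 2r 1w}
  6. MEM→r5 ⇒ no(FU)  {1A/0Mu/0Ld/1B | 2r 1w}
  7. ALU→r2 ⇒ go  {0A/0Mu/0Ld/1B | 0r 0w}

reason(slot 5) = WAW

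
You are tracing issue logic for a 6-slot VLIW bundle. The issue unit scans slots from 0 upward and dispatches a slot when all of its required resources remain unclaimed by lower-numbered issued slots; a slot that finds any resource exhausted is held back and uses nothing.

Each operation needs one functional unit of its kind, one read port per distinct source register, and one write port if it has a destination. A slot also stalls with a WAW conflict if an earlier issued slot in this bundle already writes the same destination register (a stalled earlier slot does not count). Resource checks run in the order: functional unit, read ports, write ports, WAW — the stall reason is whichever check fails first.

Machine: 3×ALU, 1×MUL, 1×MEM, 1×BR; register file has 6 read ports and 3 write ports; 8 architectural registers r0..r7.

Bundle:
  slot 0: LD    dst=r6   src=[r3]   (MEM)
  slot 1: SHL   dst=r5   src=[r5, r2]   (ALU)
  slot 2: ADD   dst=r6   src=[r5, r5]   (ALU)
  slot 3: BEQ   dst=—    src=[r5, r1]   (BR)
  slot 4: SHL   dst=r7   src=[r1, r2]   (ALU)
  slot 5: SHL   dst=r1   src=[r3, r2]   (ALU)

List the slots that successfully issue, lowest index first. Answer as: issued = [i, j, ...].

issued = [0, 1, 3]

[0] MEM needs rd=1 wr=1: ok; after: ALU=3 MUL=1 MEM=0 BR=1, R=5, W=2
[1] ALU needs rd=2 wr=1: ok; after: ALU=2 MUL=1 MEM=0 BR=1, R=3, W=1
[2] ALU needs rd=1 wr=1: WAW; after: ALU=2 MUL=1 MEM=0 BR=1, R=3, W=1
[3] BR needs rd=2 wr=0: ok; after: ALU=2 MUL=1 MEM=0 BR=0, R=1, W=1
[4] ALU needs rd=2 wr=1: RD_PORT; after: ALU=2 MUL=1 MEM=0 BR=0, R=1, W=1
[5] ALU needs rd=2 wr=1: RD_PORT; after: ALU=2 MUL=1 MEM=0 BR=0, R=1, W=1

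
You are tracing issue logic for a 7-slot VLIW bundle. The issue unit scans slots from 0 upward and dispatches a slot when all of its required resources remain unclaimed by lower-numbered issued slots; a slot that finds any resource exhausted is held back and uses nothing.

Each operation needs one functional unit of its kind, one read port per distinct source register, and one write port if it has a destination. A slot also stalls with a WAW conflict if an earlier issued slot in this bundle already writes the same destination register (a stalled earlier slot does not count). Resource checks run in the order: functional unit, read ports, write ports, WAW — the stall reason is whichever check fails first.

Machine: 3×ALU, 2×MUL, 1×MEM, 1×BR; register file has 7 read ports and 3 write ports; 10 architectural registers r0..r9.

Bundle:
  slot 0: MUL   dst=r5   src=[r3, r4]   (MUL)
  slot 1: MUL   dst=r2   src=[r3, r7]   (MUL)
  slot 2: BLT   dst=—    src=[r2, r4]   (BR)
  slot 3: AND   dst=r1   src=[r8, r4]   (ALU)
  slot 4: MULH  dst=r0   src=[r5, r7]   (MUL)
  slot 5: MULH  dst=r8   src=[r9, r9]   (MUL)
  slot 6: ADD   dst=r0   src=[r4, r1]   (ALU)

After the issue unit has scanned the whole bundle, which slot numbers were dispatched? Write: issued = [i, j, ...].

issued = [0, 1, 2]

#0 MUL src=r3,r4 dispatched  <A:3 Mu:1 Ld:1 B:1 rd:5 wr:2>
#1 MUL src=r3,r7 dispatched  <A:3 Mu:0 Ld:1 B:1 rd:3 wr:1>
#2 BR src=r2,r4 dispatched  <A:3 Mu:0 Ld:1 B:0 rd:1 wr:1>
#3 ALU src=r8,r4 held:RD_PORT  <A:3 Mu:0 Ld:1 B:0 rd:1 wr:1>
#4 MUL src=r5,r7 held:FU  <A:3 Mu:0 Ld:1 B:0 rd:1 wr:1>
#5 MUL src=r9,r9 held:FU  <A:3 Mu:0 Ld:1 B:0 rd:1 wr:1>
#6 ALU src=r4,r1 held:RD_PORT  <A:3 Mu:0 Ld:1 B:0 rd:1 wr:1>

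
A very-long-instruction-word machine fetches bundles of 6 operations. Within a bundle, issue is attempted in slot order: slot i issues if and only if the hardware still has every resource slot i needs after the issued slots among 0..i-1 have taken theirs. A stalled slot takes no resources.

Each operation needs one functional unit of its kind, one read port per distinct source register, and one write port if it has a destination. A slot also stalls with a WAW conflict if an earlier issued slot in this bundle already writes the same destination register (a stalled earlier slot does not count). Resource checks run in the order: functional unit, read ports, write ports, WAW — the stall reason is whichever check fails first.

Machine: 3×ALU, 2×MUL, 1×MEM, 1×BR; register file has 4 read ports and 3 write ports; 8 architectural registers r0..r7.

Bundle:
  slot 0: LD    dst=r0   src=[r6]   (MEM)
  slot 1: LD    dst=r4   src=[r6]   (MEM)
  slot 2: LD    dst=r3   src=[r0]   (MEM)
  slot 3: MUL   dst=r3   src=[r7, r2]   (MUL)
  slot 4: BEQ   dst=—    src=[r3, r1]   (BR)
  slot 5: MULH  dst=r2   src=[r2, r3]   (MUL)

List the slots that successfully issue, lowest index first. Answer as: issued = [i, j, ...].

#0 MEM src=r6 dispatched  <A:3 Mu:2 Ld:0 B:1 rd:3 wr:2>
#1 MEM src=r6 held:FU  <A:3 Mu:2 Ld:0 B:1 rd:3 wr:2>
#2 MEM src=r0 held:FU  <A:3 Mu:2 Ld:0 B:1 rd:3 wr:2>
#3 MUL src=r7,r2 dispatched  <A:3 Mu:1 Ld:0 B:1 rd:1 wr:1>
#4 BR src=r3,r1 held:RD_PORT  <A:3 Mu:1 Ld:0 B:1 rd:1 wr:1>
#5 MUL src=r2,r3 held:RD_PORT  <A:3 Mu:1 Ld:0 B:1 rd:1 wr:1>

issued = [0, 3]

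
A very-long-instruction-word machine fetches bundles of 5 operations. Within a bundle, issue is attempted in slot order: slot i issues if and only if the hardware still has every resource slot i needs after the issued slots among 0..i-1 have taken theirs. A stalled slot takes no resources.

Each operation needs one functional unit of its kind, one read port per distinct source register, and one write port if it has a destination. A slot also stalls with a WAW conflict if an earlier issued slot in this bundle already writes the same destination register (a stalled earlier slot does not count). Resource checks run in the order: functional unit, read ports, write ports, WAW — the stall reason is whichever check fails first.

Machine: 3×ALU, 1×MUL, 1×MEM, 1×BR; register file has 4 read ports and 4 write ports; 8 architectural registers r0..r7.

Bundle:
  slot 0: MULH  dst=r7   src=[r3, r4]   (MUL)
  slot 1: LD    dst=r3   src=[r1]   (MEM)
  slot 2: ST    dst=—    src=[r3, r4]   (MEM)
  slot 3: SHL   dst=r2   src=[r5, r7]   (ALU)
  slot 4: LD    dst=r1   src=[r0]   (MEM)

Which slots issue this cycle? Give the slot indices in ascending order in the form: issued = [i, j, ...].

[0] MUL needs rd=2 wr=1: ok; after: ALU=3 MUL=0 MEM=1 BR=1, R=2, W=3
[1] MEM needs rd=1 wr=1: ok; after: ALU=3 MUL=0 MEM=0 BR=1, R=1, W=2
[2] MEM needs rd=2 wr=0: FU; after: ALU=3 MUL=0 MEM=0 BR=1, R=1, W=2
[3] ALU needs rd=2 wr=1: RD_PORT; after: ALU=3 MUL=0 MEM=0 BR=1, R=1, W=2
[4] MEM needs rd=1 wr=1: FU; after: ALU=3 MUL=0 MEM=0 BR=1, R=1, W=2

issued = [0, 1]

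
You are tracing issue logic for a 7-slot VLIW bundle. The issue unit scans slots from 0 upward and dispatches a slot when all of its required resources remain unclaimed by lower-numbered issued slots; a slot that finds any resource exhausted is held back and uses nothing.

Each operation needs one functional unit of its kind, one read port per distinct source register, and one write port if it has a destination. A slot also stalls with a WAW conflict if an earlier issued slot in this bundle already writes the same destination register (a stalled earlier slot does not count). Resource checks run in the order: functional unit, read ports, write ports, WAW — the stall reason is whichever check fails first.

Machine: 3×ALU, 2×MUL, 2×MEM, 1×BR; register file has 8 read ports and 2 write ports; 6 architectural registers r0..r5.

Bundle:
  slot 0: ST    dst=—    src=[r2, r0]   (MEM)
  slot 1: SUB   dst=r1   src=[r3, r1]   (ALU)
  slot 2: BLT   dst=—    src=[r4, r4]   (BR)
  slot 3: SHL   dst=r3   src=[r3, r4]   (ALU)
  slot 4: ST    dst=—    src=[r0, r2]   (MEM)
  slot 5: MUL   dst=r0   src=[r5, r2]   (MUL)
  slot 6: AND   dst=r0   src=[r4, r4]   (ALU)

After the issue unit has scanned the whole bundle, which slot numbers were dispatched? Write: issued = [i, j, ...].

issued = [0, 1, 2, 3]

#0 MEM src=r2,r0 dispatched  <A:3 Mu:2 Ld:1 B:1 rd:6 wr:2>
#1 ALU src=r3,r1 dispatched  <A:2 Mu:2 Ld:1 B:1 rd:4 wr:1>
#2 BR src=r4,r4 dispatched  <A:2 Mu:2 Ld:1 B:0 rd:3 wr:1>
#3 ALU src=r3,r4 dispatched  <A:1 Mu:2 Ld:1 B:0 rd:1 wr:0>
#4 MEM src=r0,r2 held:RD_PORT  <A:1 Mu:2 Ld:1 B:0 rd:1 wr:0>
#5 MUL src=r5,r2 held:RD_PORT  <A:1 Mu:2 Ld:1 B:0 rd:1 wr:0>
#6 ALU src=r4,r4 held:WR_PORT  <A:1 Mu:2 Ld:1 B:0 rd:1 wr:0>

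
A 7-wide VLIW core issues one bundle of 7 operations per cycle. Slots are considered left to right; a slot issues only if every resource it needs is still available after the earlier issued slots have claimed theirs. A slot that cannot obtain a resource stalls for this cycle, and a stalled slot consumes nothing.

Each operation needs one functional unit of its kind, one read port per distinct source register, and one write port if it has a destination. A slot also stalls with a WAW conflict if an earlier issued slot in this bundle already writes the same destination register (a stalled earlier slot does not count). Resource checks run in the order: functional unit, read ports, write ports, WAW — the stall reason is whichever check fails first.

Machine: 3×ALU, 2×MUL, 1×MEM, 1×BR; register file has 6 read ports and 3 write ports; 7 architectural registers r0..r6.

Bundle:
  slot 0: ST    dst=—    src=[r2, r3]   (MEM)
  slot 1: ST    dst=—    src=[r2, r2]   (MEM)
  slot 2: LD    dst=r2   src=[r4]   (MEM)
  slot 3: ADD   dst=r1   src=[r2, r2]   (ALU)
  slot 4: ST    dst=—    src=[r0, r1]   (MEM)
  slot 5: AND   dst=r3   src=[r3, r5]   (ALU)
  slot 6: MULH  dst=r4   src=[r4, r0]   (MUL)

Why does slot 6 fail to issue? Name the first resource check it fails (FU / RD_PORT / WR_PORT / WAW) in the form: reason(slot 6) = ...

  0. MEM ⇒ go  {3A/2Mu/0Ld/1B | 4r 3w}
  1. MEM ⇒ no(FU)  {3A/2Mu/0Ld/1B | 4r 3w}
  2. MEM→r2 ⇒ no(FU)  {3A/2Mu/0Ld/1B | 4r 3w}
  3. ALU→r1 ⇒ go  {2A/2Mu/0Ld/1B | 3r 2w}
  4. MEM ⇒ no(FU)  {2A/2Mu/0Ld/1B | 3r 2w}
  5. ALU→r3 ⇒ go  {1A/2Mu/0Ld/1B | 1r 1w}
  6. MUL→r4 ⇒ no(RD_PORT)  {1A/2Mu/0Ld/1B | 1r 1w}

reason(slot 6) = RD_PORT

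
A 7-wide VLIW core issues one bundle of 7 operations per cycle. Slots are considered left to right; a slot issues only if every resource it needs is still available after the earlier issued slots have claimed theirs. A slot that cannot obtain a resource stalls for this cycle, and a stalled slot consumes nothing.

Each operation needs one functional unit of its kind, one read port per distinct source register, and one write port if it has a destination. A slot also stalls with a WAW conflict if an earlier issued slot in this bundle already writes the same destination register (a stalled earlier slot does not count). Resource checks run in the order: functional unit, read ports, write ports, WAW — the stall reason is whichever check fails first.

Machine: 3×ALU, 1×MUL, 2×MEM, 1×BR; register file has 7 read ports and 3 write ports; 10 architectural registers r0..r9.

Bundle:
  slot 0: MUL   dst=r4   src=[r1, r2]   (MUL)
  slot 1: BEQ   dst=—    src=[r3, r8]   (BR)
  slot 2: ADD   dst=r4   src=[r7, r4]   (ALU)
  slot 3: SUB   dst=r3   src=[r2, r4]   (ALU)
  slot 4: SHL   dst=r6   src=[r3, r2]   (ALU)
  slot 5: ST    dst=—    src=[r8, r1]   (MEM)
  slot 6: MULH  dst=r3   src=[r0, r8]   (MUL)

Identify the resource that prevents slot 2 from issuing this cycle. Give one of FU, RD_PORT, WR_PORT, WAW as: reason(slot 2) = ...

reason(slot 2) = WAW

[0] MUL needs rd=2 wr=1: ok; after: ALU=3 MUL=0 MEM=2 BR=1, R=5, W=2
[1] BR needs rd=2 wr=0: ok; after: ALU=3 MUL=0 MEM=2 BR=0, R=3, W=2
[2] ALU needs rd=2 wr=1: WAW; after: ALU=3 MUL=0 MEM=2 BR=0, R=3, W=2
[3] ALU needs rd=2 wr=1: ok; after: ALU=2 MUL=0 MEM=2 BR=0, R=1, W=1
[4] ALU needs rd=2 wr=1: RD_PORT; after: ALU=2 MUL=0 MEM=2 BR=0, R=1, W=1
[5] MEM needs rd=2 wr=0: RD_PORT; after: ALU=2 MUL=0 MEM=2 BR=0, R=1, W=1
[6] MUL needs rd=2 wr=1: FU; after: ALU=2 MUL=0 MEM=2 BR=0, R=1, W=1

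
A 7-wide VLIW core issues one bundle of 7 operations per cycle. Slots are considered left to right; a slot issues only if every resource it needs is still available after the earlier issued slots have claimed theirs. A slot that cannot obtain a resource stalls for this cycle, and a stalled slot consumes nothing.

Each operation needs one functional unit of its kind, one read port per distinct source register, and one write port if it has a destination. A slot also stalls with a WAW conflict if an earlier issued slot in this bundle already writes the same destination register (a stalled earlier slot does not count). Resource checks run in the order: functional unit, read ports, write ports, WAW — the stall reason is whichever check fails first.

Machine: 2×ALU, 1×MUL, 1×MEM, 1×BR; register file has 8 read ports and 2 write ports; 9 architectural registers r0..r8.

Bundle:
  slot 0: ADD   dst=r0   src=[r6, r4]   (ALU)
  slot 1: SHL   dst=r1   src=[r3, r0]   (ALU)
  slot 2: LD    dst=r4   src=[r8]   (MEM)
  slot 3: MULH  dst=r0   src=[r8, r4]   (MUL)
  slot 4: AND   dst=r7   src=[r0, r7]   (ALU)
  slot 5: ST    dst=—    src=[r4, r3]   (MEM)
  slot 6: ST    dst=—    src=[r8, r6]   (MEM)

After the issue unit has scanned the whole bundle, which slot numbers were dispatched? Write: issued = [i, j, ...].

issued = [0, 1, 5]

(0) want 1×ALU +2rd +1wr — yes → AL1|MU1|ME1|BR1|rd6|wr1
(1) want 1×ALU +2rd +1wr — yes → AL0|MU1|ME1|BR1|rd4|wr0
(2) want 1×MEM +1rd +1wr — WR_PORT → AL0|MU1|ME1|BR1|rd4|wr0
(3) want 1×MUL +2rd +1wr — WR_PORT → AL0|MU1|ME1|BR1|rd4|wr0
(4) want 1×ALU +2rd +1wr — FU → AL0|MU1|ME1|BR1|rd4|wr0
(5) want 1×MEM +2rd +0wr — yes → AL0|MU1|ME0|BR1|rd2|wr0
(6) want 1×MEM +2rd +0wr — FU → AL0|MU1|ME0|BR1|rd2|wr0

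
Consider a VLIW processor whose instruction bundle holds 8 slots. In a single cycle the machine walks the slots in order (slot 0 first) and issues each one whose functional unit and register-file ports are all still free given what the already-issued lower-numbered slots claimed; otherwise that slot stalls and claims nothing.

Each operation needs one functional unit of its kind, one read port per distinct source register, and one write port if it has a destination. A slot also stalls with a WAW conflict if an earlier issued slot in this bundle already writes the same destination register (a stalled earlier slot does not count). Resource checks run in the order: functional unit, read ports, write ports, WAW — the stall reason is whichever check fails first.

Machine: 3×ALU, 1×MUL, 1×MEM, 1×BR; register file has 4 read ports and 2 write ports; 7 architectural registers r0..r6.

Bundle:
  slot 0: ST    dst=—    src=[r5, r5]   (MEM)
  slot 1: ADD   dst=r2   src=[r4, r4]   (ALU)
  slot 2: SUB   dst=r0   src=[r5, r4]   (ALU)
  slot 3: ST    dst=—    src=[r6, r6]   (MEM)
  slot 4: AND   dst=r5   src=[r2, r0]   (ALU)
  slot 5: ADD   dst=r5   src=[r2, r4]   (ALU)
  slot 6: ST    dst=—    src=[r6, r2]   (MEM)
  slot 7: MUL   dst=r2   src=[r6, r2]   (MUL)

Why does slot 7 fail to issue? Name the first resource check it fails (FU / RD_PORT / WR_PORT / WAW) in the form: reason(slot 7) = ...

#0 MEM src=r5,r5 dispatched  <A:3 Mu:1 Ld:0 B:1 rd:3 wr:2>
#1 ALU src=r4,r4 dispatched  <A:2 Mu:1 Ld:0 B:1 rd:2 wr:1>
#2 ALU src=r5,r4 dispatched  <A:1 Mu:1 Ld:0 B:1 rd:0 wr:0>
#3 MEM src=r6,r6 held:FU  <A:1 Mu:1 Ld:0 B:1 rd:0 wr:0>
#4 ALU src=r2,r0 held:RD_PORT  <A:1 Mu:1 Ld:0 B:1 rd:0 wr:0>
#5 ALU src=r2,r4 held:RD_PORT  <A:1 Mu:1 Ld:0 B:1 rd:0 wr:0>
#6 MEM src=r6,r2 held:FU  <A:1 Mu:1 Ld:0 B:1 rd:0 wr:0>
#7 MUL src=r6,r2 held:RD_PORT  <A:1 Mu:1 Ld:0 B:1 rd:0 wr:0>

reason(slot 7) = RD_PORT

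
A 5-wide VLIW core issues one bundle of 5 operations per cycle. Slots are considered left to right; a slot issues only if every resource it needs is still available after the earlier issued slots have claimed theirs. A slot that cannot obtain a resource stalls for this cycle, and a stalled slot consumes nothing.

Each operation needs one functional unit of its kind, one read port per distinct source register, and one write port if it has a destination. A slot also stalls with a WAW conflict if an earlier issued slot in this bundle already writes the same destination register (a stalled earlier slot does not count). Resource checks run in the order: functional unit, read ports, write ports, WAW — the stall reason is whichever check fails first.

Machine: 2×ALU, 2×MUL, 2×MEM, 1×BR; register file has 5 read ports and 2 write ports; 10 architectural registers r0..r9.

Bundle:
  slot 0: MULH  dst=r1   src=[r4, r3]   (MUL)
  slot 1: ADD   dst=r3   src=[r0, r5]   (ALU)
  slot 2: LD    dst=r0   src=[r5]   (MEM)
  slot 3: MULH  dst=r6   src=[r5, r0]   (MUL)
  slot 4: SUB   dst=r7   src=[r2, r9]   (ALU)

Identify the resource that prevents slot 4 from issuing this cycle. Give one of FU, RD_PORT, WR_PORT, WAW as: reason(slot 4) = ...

#0 MUL src=r4,r3 dispatched  <A:2 Mu:1 Ld:2 B:1 rd:3 wr:1>
#1 ALU src=r0,r5 dispatched  <A:1 Mu:1 Ld:2 B:1 rd:1 wr:0>
#2 MEM src=r5 held:WR_PORT  <A:1 Mu:1 Ld:2 B:1 rd:1 wr:0>
#3 MUL src=r5,r0 held:RD_PORT  <A:1 Mu:1 Ld:2 B:1 rd:1 wr:0>
#4 ALU src=r2,r9 held:RD_PORT  <A:1 Mu:1 Ld:2 B:1 rd:1 wr:0>

reason(slot 4) = RD_PORT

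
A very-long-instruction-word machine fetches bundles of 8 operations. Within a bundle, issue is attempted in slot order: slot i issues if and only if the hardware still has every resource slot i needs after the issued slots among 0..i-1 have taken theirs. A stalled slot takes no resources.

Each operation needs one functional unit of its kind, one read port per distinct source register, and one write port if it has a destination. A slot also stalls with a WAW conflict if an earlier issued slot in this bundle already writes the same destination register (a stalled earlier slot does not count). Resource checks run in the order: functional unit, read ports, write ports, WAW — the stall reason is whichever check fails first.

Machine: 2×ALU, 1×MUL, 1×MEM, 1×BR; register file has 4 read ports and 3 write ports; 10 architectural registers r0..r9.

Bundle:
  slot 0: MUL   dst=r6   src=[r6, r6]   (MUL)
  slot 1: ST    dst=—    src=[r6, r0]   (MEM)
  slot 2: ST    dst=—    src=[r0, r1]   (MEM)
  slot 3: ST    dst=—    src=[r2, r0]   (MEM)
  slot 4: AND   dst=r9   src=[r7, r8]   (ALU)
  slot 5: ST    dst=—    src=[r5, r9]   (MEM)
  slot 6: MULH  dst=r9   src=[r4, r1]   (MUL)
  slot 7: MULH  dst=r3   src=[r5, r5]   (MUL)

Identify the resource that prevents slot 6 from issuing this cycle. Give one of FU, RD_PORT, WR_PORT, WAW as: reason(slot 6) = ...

slot 0 (MUL): ISSUE — free A2,Mu0,Ld1,B1 rp3 wp2
slot 1 (MEM): ISSUE — free A2,Mu0,Ld0,B1 rp1 wp2
slot 2 (MEM): stall FU — free A2,Mu0,Ld0,B1 rp1 wp2
slot 3 (MEM): stall FU — free A2,Mu0,Ld0,B1 rp1 wp2
slot 4 (ALU): stall RD_PORT — free A2,Mu0,Ld0,B1 rp1 wp2
slot 5 (MEM): stall FU — free A2,Mu0,Ld0,B1 rp1 wp2
slot 6 (MUL): stall FU — free A2,Mu0,Ld0,B1 rp1 wp2
slot 7 (MUL): stall FU — free A2,Mu0,Ld0,B1 rp1 wp2

reason(slot 6) = FU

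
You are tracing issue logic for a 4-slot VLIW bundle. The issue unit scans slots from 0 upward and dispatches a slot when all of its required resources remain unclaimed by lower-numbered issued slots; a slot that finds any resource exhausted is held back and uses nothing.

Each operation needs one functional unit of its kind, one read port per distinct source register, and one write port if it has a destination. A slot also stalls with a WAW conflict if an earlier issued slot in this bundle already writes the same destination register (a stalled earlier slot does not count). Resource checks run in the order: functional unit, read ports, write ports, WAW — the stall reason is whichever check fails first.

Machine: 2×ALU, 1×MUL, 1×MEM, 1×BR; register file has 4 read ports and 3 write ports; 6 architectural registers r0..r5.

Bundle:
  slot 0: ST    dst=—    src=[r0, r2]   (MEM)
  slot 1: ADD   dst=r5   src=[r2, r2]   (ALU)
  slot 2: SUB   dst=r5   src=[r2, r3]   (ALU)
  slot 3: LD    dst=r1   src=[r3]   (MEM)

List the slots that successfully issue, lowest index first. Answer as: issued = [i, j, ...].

#0 MEM src=r0,r2 dispatched  <A:2 Mu:1 Ld:0 B:1 rd:2 wr:3>
#1 ALU src=r2,r2 dispatched  <A:1 Mu:1 Ld:0 B:1 rd:1 wr:2>
#2 ALU src=r2,r3 held:RD_PORT  <A:1 Mu:1 Ld:0 B:1 rd:1 wr:2>
#3 MEM src=r3 held:FU  <A:1 Mu:1 Ld:0 B:1 rd:1 wr:2>

issued = [0, 1]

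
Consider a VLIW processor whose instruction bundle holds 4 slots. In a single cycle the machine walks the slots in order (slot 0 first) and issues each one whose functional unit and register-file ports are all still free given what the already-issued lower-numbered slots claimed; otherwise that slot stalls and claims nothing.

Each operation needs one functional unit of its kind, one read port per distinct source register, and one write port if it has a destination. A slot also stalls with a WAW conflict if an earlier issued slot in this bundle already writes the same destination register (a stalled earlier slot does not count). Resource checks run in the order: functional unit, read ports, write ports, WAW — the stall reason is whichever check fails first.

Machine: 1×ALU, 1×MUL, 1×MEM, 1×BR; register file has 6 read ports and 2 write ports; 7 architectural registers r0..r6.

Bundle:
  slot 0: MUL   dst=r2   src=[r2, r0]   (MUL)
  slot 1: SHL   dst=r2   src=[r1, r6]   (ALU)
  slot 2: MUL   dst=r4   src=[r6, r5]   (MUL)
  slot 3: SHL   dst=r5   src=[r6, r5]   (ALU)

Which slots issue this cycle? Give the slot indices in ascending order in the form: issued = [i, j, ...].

#0 MUL src=r2,r0 dispatched  <A:1 Mu:0 Ld:1 B:1 rd:4 wr:1>
#1 ALU src=r1,r6 held:WAW  <A:1 Mu:0 Ld:1 B:1 rd:4 wr:1>
#2 MUL src=r6,r5 held:FU  <A:1 Mu:0 Ld:1 B:1 rd:4 wr:1>
#3 ALU src=r6,r5 dispatched  <A:0 Mu:0 Ld:1 B:1 rd:2 wr:0>

issued = [0, 3]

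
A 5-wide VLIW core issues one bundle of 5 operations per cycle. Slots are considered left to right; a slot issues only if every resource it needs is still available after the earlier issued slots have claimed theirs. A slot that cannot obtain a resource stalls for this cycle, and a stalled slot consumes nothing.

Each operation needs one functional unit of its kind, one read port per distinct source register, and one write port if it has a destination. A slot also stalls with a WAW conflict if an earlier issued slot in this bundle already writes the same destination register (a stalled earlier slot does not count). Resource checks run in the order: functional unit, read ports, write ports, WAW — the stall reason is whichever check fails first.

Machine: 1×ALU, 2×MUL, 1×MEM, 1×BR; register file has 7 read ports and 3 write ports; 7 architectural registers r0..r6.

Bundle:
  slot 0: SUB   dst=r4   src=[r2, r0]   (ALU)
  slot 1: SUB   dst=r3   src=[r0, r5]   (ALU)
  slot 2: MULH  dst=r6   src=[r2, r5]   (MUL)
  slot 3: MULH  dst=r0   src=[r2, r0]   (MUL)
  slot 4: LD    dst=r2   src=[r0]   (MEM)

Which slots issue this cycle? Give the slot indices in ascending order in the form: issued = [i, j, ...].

issued = [0, 2, 3]

(0) want 1×ALU +2rd +1wr — yes → AL0|MU2|ME1|BR1|rd5|wr2
(1) want 1×ALU +2rd +1wr — FU → AL0|MU2|ME1|BR1|rd5|wr2
(2) want 1×MUL +2rd +1wr — yes → AL0|MU1|ME1|BR1|rd3|wr1
(3) want 1×MUL +2rd +1wr — yes → AL0|MU0|ME1|BR1|rd1|wr0
(4) want 1×MEM +1rd +1wr — WR_PORT → AL0|MU0|ME1|BR1|rd1|wr0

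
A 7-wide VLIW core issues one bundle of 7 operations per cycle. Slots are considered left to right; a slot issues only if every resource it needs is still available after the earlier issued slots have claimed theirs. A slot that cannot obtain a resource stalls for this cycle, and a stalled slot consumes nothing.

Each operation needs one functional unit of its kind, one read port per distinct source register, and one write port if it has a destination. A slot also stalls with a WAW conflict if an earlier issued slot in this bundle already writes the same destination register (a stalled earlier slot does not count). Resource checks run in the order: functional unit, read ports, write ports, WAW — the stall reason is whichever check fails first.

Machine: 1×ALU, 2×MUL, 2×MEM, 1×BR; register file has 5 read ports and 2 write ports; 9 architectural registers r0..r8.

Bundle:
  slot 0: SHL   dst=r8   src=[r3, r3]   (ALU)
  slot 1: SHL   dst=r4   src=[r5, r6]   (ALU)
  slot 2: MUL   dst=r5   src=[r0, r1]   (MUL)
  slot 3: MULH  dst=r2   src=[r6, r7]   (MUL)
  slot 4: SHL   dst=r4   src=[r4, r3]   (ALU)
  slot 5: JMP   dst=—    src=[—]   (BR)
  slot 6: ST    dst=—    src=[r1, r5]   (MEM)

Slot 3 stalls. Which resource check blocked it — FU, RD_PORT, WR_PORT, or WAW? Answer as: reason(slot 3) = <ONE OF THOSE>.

reason(slot 3) = WR_PORT

slot 0 (ALU): ISSUE — free A0,Mu2,Ld2,B1 rp4 wp1
slot 1 (ALU): stall FU — free A0,Mu2,Ld2,B1 rp4 wp1
slot 2 (MUL): ISSUE — free A0,Mu1,Ld2,B1 rp2 wp0
slot 3 (MUL): stall WR_PORT — free A0,Mu1,Ld2,B1 rp2 wp0
slot 4 (ALU): stall FU — free A0,Mu1,Ld2,B1 rp2 wp0
slot 5 (BR): ISSUE — free A0,Mu1,Ld2,B0 rp2 wp0
slot 6 (MEM): ISSUE — free A0,Mu1,Ld1,B0 rp0 wp0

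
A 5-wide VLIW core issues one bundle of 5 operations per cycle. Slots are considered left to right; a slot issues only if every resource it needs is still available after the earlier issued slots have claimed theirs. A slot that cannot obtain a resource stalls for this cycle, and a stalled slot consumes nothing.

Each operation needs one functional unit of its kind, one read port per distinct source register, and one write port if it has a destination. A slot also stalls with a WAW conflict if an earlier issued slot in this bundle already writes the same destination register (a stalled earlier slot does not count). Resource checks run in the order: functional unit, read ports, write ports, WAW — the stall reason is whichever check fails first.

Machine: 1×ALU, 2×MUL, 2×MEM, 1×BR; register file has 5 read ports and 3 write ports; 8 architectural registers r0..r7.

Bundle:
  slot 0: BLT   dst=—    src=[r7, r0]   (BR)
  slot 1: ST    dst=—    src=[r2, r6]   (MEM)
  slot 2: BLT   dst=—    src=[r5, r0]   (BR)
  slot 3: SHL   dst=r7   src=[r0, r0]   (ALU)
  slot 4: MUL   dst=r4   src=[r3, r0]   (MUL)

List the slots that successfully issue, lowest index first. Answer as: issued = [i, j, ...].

issued = [0, 1, 3]

slot 0 (BR): ISSUE — free A1,Mu2,Ld2,B0 rp3 wp3
slot 1 (MEM): ISSUE — free A1,Mu2,Ld1,B0 rp1 wp3
slot 2 (BR): stall FU — free A1,Mu2,Ld1,B0 rp1 wp3
slot 3 (ALU): ISSUE — free A0,Mu2,Ld1,B0 rp0 wp2
slot 4 (MUL): stall RD_PORT — free A0,Mu2,Ld1,B0 rp0 wp2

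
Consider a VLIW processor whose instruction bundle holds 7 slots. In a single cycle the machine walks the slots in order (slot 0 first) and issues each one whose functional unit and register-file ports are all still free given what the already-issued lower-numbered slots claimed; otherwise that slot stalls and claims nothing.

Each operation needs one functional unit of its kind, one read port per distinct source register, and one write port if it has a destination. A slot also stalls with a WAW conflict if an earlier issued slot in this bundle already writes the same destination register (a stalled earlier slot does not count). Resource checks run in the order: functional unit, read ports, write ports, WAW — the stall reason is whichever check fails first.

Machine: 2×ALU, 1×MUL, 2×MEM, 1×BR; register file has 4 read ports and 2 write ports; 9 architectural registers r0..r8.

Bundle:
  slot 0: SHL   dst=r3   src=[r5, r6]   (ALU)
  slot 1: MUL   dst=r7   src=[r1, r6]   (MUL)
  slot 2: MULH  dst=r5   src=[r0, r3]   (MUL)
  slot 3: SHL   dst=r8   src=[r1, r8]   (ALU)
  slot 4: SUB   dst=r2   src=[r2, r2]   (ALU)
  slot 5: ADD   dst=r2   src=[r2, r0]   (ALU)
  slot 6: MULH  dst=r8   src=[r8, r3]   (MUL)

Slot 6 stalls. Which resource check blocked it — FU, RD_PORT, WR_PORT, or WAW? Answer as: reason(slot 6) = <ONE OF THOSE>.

[0] ALU needs rd=2 wr=1: ok; after: ALU=1 MUL=1 MEM=2 BR=1, R=2, W=1
[1] MUL needs rd=2 wr=1: ok; after: ALU=1 MUL=0 MEM=2 BR=1, R=0, W=0
[2] MUL needs rd=2 wr=1: FU; after: ALU=1 MUL=0 MEM=2 BR=1, R=0, W=0
[3] ALU needs rd=2 wr=1: RD_PORT; after: ALU=1 MUL=0 MEM=2 BR=1, R=0, W=0
[4] ALU needs rd=1 wr=1: RD_PORT; after: ALU=1 MUL=0 MEM=2 BR=1, R=0, W=0
[5] ALU needs rd=2 wr=1: RD_PORT; after: ALU=1 MUL=0 MEM=2 BR=1, R=0, W=0
[6] MUL needs rd=2 wr=1: FU; after: ALU=1 MUL=0 MEM=2 BR=1, R=0, W=0

reason(slot 6) = FU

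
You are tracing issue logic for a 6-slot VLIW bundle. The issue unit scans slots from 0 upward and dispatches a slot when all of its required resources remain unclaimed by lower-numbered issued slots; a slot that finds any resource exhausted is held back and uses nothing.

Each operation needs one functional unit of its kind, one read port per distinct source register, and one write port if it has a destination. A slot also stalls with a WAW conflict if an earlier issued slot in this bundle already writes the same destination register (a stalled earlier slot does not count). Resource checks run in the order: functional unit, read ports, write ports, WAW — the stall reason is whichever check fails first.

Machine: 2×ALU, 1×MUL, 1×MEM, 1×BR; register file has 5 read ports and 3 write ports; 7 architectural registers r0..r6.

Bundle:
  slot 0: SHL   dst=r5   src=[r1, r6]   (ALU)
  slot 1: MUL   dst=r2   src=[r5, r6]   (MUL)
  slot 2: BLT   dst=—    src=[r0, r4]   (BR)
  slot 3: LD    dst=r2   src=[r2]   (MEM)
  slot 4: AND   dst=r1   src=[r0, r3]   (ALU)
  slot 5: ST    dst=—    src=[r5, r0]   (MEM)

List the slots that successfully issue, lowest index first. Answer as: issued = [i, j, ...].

issued = [0, 1]

(0) want 1×ALU +2rd +1wr — yes → AL1|MU1|ME1|BR1|rd3|wr2
(1) want 1×MUL +2rd +1wr — yes → AL1|MU0|ME1|BR1|rd1|wr1
(2) want 1×BR +2rd +0wr — RD_PORT → AL1|MU0|ME1|BR1|rd1|wr1
(3) want 1×MEM +1rd +1wr — WAW → AL1|MU0|ME1|BR1|rd1|wr1
(4) want 1×ALU +2rd +1wr — RD_PORT → AL1|MU0|ME1|BR1|rd1|wr1
(5) want 1×MEM +2rd +0wr — RD_PORT → AL1|MU0|ME1|BR1|rd1|wr1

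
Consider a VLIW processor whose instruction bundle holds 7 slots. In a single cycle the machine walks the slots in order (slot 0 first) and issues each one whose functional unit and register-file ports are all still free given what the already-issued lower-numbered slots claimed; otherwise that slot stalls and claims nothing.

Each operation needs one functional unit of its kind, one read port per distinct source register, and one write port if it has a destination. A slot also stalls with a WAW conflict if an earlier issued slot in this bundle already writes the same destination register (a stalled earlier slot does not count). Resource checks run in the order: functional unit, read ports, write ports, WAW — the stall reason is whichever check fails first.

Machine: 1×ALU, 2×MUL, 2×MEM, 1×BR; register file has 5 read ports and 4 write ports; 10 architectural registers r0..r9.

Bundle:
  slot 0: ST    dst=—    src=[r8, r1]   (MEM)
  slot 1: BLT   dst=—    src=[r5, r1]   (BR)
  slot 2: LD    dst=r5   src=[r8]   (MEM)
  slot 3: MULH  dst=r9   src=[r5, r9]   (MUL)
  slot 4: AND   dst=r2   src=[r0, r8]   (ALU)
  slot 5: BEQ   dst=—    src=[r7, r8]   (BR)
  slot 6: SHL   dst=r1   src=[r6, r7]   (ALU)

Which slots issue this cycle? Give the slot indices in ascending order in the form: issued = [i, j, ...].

issued = [0, 1, 2]

slot 0 (MEM): ISSUE — free A1,Mu2,Ld1,B1 rp3 wp4
slot 1 (BR): ISSUE — free A1,Mu2,Ld1,B0 rp1 wp4
slot 2 (MEM): ISSUE — free A1,Mu2,Ld0,B0 rp0 wp3
slot 3 (MUL): stall RD_PORT — free A1,Mu2,Ld0,B0 rp0 wp3
slot 4 (ALU): stall RD_PORT — free A1,Mu2,Ld0,B0 rp0 wp3
slot 5 (BR): stall FU — free A1,Mu2,Ld0,B0 rp0 wp3
slot 6 (ALU): stall RD_PORT — free A1,Mu2,Ld0,B0 rp0 wp3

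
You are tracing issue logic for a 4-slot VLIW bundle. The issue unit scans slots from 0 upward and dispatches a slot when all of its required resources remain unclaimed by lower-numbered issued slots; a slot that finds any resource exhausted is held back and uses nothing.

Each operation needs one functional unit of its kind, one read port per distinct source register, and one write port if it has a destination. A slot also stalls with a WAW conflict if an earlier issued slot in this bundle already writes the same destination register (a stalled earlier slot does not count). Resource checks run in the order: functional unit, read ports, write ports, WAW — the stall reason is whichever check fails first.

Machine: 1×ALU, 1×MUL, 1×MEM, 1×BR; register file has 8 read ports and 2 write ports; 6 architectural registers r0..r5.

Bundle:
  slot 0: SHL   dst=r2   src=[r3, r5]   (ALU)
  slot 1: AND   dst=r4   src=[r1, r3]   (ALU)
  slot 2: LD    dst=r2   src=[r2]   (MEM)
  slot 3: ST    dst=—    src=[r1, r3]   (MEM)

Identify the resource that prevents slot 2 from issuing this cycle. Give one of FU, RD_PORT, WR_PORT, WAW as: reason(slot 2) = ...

reason(slot 2) = WAW

(0) want 1×ALU +2rd +1wr — yes → AL0|MU1|ME1|BR1|rd6|wr1
(1) want 1×ALU +2rd +1wr — FU → AL0|MU1|ME1|BR1|rd6|wr1
(2) want 1×MEM +1rd +1wr — WAW → AL0|MU1|ME1|BR1|rd6|wr1
(3) want 1×MEM +2rd +0wr — yes → AL0|MU1|ME0|BR1|rd4|wr1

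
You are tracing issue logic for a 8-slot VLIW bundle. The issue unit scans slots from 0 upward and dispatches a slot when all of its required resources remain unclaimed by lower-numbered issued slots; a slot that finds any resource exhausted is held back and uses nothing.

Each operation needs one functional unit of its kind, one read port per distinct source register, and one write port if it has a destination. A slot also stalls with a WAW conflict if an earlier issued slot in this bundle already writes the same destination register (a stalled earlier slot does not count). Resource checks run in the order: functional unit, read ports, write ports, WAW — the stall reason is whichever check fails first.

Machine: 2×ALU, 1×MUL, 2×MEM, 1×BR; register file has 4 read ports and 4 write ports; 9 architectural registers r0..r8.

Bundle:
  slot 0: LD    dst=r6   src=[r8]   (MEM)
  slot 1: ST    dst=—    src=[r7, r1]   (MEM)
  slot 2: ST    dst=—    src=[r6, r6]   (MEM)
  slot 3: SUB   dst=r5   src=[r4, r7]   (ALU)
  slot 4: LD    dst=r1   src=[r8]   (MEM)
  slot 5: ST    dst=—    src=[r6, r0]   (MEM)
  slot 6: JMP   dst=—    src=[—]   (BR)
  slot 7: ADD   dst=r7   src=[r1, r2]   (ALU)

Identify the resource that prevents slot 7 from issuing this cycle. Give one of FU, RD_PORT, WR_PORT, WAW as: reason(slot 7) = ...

reason(slot 7) = RD_PORT

(0) want 1×MEM +1rd +1wr — yes → AL2|MU1|ME1|BR1|rd3|wr3
(1) want 1×MEM +2rd +0wr — yes → AL2|MU1|ME0|BR1|rd1|wr3
(2) want 1×MEM +1rd +0wr — FU → AL2|MU1|ME0|BR1|rd1|wr3
(3) want 1×ALU +2rd +1wr — RD_PORT → AL2|MU1|ME0|BR1|rd1|wr3
(4) want 1×MEM +1rd +1wr — FU → AL2|MU1|ME0|BR1|rd1|wr3
(5) want 1×MEM +2rd +0wr — FU → AL2|MU1|ME0|BR1|rd1|wr3
(6) want 1×BR +0rd +0wr — yes → AL2|MU1|ME0|BR0|rd1|wr3
(7) want 1×ALU +2rd +1wr — RD_PORT → AL2|MU1|ME0|BR0|rd1|wr3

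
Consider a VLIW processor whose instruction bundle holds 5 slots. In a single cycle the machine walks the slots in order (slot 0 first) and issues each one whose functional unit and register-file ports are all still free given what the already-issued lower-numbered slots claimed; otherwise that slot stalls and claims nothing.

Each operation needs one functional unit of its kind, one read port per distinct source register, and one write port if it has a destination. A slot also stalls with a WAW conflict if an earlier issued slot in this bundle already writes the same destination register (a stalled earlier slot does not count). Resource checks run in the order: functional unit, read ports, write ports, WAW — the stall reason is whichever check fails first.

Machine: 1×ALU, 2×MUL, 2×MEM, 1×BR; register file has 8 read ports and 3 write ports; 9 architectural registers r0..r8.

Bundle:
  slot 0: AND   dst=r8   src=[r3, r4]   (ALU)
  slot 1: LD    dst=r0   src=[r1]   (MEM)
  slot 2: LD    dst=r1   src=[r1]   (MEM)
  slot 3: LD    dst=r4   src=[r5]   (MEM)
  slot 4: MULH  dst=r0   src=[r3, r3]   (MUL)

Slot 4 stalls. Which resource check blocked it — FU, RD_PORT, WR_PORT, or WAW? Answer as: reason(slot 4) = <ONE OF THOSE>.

slot 0 (ALU): ISSUE — free A0,Mu2,Ld2,B1 rp6 wp2
slot 1 (MEM): ISSUE — free A0,Mu2,Ld1,B1 rp5 wp1
slot 2 (MEM): ISSUE — free A0,Mu2,Ld0,B1 rp4 wp0
slot 3 (MEM): stall FU — free A0,Mu2,Ld0,B1 rp4 wp0
slot 4 (MUL): stall WR_PORT — free A0,Mu2,Ld0,B1 rp4 wp0

reason(slot 4) = WR_PORT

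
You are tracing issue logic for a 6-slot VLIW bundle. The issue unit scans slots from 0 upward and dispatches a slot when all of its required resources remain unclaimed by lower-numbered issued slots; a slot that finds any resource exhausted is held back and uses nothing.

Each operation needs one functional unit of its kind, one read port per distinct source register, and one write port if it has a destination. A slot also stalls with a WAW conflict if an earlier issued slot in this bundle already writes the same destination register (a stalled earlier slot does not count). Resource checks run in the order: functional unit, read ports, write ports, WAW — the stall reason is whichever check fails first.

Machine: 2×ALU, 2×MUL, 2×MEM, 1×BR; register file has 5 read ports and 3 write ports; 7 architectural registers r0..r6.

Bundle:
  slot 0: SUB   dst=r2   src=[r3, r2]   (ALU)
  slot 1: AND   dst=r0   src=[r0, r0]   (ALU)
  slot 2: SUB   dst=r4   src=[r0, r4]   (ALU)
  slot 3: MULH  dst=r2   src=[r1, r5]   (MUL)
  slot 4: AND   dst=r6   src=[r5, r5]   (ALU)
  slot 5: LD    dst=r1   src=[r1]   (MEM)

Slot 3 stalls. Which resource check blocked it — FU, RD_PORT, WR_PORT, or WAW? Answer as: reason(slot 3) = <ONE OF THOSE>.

reason(slot 3) = WAW

#0 ALU src=r3,r2 dispatched  <A:1 Mu:2 Ld:2 B:1 rd:3 wr:2>
#1 ALU src=r0,r0 dispatched  <A:0 Mu:2 Ld:2 B:1 rd:2 wr:1>
#2 ALU src=r0,r4 held:FU  <A:0 Mu:2 Ld:2 B:1 rd:2 wr:1>
#3 MUL src=r1,r5 held:WAW  <A:0 Mu:2 Ld:2 B:1 rd:2 wr:1>
#4 ALU src=r5,r5 held:FU  <A:0 Mu:2 Ld:2 B:1 rd:2 wr:1>
#5 MEM src=r1 dispatched  <A:0 Mu:2 Ld:1 B:1 rd:1 wr:0>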